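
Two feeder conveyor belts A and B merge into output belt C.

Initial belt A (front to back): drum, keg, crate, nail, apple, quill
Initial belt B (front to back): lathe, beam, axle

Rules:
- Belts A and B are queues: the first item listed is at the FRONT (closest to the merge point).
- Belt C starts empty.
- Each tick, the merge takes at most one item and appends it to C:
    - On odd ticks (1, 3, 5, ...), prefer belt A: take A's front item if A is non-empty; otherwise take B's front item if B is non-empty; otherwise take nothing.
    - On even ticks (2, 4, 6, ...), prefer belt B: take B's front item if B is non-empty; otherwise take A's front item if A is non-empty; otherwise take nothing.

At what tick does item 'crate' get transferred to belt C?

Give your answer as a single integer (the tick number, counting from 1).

Tick 1: prefer A, take drum from A; A=[keg,crate,nail,apple,quill] B=[lathe,beam,axle] C=[drum]
Tick 2: prefer B, take lathe from B; A=[keg,crate,nail,apple,quill] B=[beam,axle] C=[drum,lathe]
Tick 3: prefer A, take keg from A; A=[crate,nail,apple,quill] B=[beam,axle] C=[drum,lathe,keg]
Tick 4: prefer B, take beam from B; A=[crate,nail,apple,quill] B=[axle] C=[drum,lathe,keg,beam]
Tick 5: prefer A, take crate from A; A=[nail,apple,quill] B=[axle] C=[drum,lathe,keg,beam,crate]

Answer: 5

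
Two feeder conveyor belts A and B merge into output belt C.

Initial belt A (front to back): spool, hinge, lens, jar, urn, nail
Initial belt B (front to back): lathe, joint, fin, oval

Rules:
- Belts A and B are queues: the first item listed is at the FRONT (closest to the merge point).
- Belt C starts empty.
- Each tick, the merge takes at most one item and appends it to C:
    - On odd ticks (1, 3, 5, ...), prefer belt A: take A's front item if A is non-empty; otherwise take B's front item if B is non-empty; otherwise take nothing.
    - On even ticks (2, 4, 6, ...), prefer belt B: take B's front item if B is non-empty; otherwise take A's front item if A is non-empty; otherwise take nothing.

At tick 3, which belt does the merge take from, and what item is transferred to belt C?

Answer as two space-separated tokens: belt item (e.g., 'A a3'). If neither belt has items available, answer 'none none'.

Tick 1: prefer A, take spool from A; A=[hinge,lens,jar,urn,nail] B=[lathe,joint,fin,oval] C=[spool]
Tick 2: prefer B, take lathe from B; A=[hinge,lens,jar,urn,nail] B=[joint,fin,oval] C=[spool,lathe]
Tick 3: prefer A, take hinge from A; A=[lens,jar,urn,nail] B=[joint,fin,oval] C=[spool,lathe,hinge]

Answer: A hinge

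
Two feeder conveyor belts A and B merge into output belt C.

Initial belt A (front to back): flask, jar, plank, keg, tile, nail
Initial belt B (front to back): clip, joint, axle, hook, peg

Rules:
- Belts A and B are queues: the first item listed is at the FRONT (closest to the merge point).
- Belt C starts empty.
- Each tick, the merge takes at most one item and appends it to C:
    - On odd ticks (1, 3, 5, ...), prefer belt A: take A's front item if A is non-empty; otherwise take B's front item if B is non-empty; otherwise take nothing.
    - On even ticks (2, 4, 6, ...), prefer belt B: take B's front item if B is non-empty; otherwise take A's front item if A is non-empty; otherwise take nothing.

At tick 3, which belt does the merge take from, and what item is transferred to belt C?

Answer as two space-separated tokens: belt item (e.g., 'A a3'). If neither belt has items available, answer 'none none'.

Answer: A jar

Derivation:
Tick 1: prefer A, take flask from A; A=[jar,plank,keg,tile,nail] B=[clip,joint,axle,hook,peg] C=[flask]
Tick 2: prefer B, take clip from B; A=[jar,plank,keg,tile,nail] B=[joint,axle,hook,peg] C=[flask,clip]
Tick 3: prefer A, take jar from A; A=[plank,keg,tile,nail] B=[joint,axle,hook,peg] C=[flask,clip,jar]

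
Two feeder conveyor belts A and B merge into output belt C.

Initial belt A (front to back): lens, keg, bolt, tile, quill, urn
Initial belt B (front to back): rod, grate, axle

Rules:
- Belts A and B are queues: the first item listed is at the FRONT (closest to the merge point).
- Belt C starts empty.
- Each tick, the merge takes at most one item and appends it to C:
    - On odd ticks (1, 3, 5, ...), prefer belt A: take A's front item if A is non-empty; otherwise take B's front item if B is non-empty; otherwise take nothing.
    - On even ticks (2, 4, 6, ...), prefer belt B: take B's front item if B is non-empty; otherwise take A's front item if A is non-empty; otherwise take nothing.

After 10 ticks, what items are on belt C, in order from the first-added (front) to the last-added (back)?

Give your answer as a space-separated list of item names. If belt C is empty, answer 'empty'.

Answer: lens rod keg grate bolt axle tile quill urn

Derivation:
Tick 1: prefer A, take lens from A; A=[keg,bolt,tile,quill,urn] B=[rod,grate,axle] C=[lens]
Tick 2: prefer B, take rod from B; A=[keg,bolt,tile,quill,urn] B=[grate,axle] C=[lens,rod]
Tick 3: prefer A, take keg from A; A=[bolt,tile,quill,urn] B=[grate,axle] C=[lens,rod,keg]
Tick 4: prefer B, take grate from B; A=[bolt,tile,quill,urn] B=[axle] C=[lens,rod,keg,grate]
Tick 5: prefer A, take bolt from A; A=[tile,quill,urn] B=[axle] C=[lens,rod,keg,grate,bolt]
Tick 6: prefer B, take axle from B; A=[tile,quill,urn] B=[-] C=[lens,rod,keg,grate,bolt,axle]
Tick 7: prefer A, take tile from A; A=[quill,urn] B=[-] C=[lens,rod,keg,grate,bolt,axle,tile]
Tick 8: prefer B, take quill from A; A=[urn] B=[-] C=[lens,rod,keg,grate,bolt,axle,tile,quill]
Tick 9: prefer A, take urn from A; A=[-] B=[-] C=[lens,rod,keg,grate,bolt,axle,tile,quill,urn]
Tick 10: prefer B, both empty, nothing taken; A=[-] B=[-] C=[lens,rod,keg,grate,bolt,axle,tile,quill,urn]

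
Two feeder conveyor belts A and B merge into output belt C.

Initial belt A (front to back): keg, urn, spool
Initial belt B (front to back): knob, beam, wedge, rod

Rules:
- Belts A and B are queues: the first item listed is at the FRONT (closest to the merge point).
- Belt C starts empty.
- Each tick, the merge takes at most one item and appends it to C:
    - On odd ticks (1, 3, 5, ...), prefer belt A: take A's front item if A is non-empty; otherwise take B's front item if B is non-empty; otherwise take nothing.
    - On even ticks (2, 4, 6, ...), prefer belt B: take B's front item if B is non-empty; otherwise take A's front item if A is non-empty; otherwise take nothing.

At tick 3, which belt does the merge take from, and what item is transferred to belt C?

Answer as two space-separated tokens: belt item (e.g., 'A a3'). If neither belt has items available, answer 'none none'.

Tick 1: prefer A, take keg from A; A=[urn,spool] B=[knob,beam,wedge,rod] C=[keg]
Tick 2: prefer B, take knob from B; A=[urn,spool] B=[beam,wedge,rod] C=[keg,knob]
Tick 3: prefer A, take urn from A; A=[spool] B=[beam,wedge,rod] C=[keg,knob,urn]

Answer: A urn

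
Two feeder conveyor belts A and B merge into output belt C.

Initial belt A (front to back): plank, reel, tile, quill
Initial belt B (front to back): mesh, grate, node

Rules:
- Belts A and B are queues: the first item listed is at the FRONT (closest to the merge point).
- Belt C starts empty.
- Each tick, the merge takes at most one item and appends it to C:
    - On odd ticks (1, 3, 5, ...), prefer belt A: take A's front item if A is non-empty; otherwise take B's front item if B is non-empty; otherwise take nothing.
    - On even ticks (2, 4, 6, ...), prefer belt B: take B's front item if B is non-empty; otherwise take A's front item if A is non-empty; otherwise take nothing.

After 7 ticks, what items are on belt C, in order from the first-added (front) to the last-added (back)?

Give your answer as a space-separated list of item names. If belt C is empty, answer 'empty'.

Answer: plank mesh reel grate tile node quill

Derivation:
Tick 1: prefer A, take plank from A; A=[reel,tile,quill] B=[mesh,grate,node] C=[plank]
Tick 2: prefer B, take mesh from B; A=[reel,tile,quill] B=[grate,node] C=[plank,mesh]
Tick 3: prefer A, take reel from A; A=[tile,quill] B=[grate,node] C=[plank,mesh,reel]
Tick 4: prefer B, take grate from B; A=[tile,quill] B=[node] C=[plank,mesh,reel,grate]
Tick 5: prefer A, take tile from A; A=[quill] B=[node] C=[plank,mesh,reel,grate,tile]
Tick 6: prefer B, take node from B; A=[quill] B=[-] C=[plank,mesh,reel,grate,tile,node]
Tick 7: prefer A, take quill from A; A=[-] B=[-] C=[plank,mesh,reel,grate,tile,node,quill]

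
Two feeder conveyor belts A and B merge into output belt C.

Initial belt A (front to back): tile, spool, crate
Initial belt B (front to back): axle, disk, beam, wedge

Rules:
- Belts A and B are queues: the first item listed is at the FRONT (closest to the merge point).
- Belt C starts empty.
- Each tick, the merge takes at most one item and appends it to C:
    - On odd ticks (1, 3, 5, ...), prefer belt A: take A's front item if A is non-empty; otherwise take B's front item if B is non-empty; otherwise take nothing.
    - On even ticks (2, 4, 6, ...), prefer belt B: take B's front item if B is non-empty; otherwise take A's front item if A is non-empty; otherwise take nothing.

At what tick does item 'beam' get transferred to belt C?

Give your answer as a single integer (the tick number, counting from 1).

Answer: 6

Derivation:
Tick 1: prefer A, take tile from A; A=[spool,crate] B=[axle,disk,beam,wedge] C=[tile]
Tick 2: prefer B, take axle from B; A=[spool,crate] B=[disk,beam,wedge] C=[tile,axle]
Tick 3: prefer A, take spool from A; A=[crate] B=[disk,beam,wedge] C=[tile,axle,spool]
Tick 4: prefer B, take disk from B; A=[crate] B=[beam,wedge] C=[tile,axle,spool,disk]
Tick 5: prefer A, take crate from A; A=[-] B=[beam,wedge] C=[tile,axle,spool,disk,crate]
Tick 6: prefer B, take beam from B; A=[-] B=[wedge] C=[tile,axle,spool,disk,crate,beam]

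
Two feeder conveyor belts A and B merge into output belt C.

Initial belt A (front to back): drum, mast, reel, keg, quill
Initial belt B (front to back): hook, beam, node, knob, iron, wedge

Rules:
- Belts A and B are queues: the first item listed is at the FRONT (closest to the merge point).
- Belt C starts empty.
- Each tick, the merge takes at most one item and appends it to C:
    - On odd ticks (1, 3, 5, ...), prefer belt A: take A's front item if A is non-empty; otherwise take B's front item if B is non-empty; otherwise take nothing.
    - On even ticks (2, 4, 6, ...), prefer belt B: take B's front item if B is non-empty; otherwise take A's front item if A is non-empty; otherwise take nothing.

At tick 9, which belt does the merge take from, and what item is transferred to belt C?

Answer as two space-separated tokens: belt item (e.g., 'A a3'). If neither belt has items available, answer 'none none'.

Answer: A quill

Derivation:
Tick 1: prefer A, take drum from A; A=[mast,reel,keg,quill] B=[hook,beam,node,knob,iron,wedge] C=[drum]
Tick 2: prefer B, take hook from B; A=[mast,reel,keg,quill] B=[beam,node,knob,iron,wedge] C=[drum,hook]
Tick 3: prefer A, take mast from A; A=[reel,keg,quill] B=[beam,node,knob,iron,wedge] C=[drum,hook,mast]
Tick 4: prefer B, take beam from B; A=[reel,keg,quill] B=[node,knob,iron,wedge] C=[drum,hook,mast,beam]
Tick 5: prefer A, take reel from A; A=[keg,quill] B=[node,knob,iron,wedge] C=[drum,hook,mast,beam,reel]
Tick 6: prefer B, take node from B; A=[keg,quill] B=[knob,iron,wedge] C=[drum,hook,mast,beam,reel,node]
Tick 7: prefer A, take keg from A; A=[quill] B=[knob,iron,wedge] C=[drum,hook,mast,beam,reel,node,keg]
Tick 8: prefer B, take knob from B; A=[quill] B=[iron,wedge] C=[drum,hook,mast,beam,reel,node,keg,knob]
Tick 9: prefer A, take quill from A; A=[-] B=[iron,wedge] C=[drum,hook,mast,beam,reel,node,keg,knob,quill]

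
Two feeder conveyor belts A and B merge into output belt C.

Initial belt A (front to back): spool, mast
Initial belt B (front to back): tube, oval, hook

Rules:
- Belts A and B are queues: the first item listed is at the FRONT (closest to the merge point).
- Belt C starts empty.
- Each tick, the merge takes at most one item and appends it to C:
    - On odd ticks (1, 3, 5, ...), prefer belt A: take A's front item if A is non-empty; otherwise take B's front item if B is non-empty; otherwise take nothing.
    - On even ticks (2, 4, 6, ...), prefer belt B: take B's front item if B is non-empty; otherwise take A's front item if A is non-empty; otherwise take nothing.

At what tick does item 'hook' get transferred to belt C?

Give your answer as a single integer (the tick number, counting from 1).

Answer: 5

Derivation:
Tick 1: prefer A, take spool from A; A=[mast] B=[tube,oval,hook] C=[spool]
Tick 2: prefer B, take tube from B; A=[mast] B=[oval,hook] C=[spool,tube]
Tick 3: prefer A, take mast from A; A=[-] B=[oval,hook] C=[spool,tube,mast]
Tick 4: prefer B, take oval from B; A=[-] B=[hook] C=[spool,tube,mast,oval]
Tick 5: prefer A, take hook from B; A=[-] B=[-] C=[spool,tube,mast,oval,hook]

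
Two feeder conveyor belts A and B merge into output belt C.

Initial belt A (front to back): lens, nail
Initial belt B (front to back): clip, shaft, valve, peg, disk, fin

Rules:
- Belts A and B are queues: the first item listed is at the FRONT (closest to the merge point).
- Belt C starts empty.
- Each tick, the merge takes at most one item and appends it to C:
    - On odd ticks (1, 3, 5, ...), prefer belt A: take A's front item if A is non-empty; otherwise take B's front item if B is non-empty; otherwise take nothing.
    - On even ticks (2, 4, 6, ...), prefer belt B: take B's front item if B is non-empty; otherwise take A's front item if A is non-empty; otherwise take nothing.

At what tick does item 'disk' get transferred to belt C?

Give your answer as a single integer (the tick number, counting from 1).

Tick 1: prefer A, take lens from A; A=[nail] B=[clip,shaft,valve,peg,disk,fin] C=[lens]
Tick 2: prefer B, take clip from B; A=[nail] B=[shaft,valve,peg,disk,fin] C=[lens,clip]
Tick 3: prefer A, take nail from A; A=[-] B=[shaft,valve,peg,disk,fin] C=[lens,clip,nail]
Tick 4: prefer B, take shaft from B; A=[-] B=[valve,peg,disk,fin] C=[lens,clip,nail,shaft]
Tick 5: prefer A, take valve from B; A=[-] B=[peg,disk,fin] C=[lens,clip,nail,shaft,valve]
Tick 6: prefer B, take peg from B; A=[-] B=[disk,fin] C=[lens,clip,nail,shaft,valve,peg]
Tick 7: prefer A, take disk from B; A=[-] B=[fin] C=[lens,clip,nail,shaft,valve,peg,disk]

Answer: 7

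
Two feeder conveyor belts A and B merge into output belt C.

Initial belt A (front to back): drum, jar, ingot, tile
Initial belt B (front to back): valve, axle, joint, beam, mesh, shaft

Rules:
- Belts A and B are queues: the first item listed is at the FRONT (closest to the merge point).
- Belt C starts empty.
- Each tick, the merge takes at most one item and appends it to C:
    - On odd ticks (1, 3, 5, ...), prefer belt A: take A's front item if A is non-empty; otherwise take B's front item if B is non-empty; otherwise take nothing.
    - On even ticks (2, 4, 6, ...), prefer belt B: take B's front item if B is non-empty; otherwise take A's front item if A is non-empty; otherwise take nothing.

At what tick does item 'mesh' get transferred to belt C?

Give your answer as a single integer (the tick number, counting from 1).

Answer: 9

Derivation:
Tick 1: prefer A, take drum from A; A=[jar,ingot,tile] B=[valve,axle,joint,beam,mesh,shaft] C=[drum]
Tick 2: prefer B, take valve from B; A=[jar,ingot,tile] B=[axle,joint,beam,mesh,shaft] C=[drum,valve]
Tick 3: prefer A, take jar from A; A=[ingot,tile] B=[axle,joint,beam,mesh,shaft] C=[drum,valve,jar]
Tick 4: prefer B, take axle from B; A=[ingot,tile] B=[joint,beam,mesh,shaft] C=[drum,valve,jar,axle]
Tick 5: prefer A, take ingot from A; A=[tile] B=[joint,beam,mesh,shaft] C=[drum,valve,jar,axle,ingot]
Tick 6: prefer B, take joint from B; A=[tile] B=[beam,mesh,shaft] C=[drum,valve,jar,axle,ingot,joint]
Tick 7: prefer A, take tile from A; A=[-] B=[beam,mesh,shaft] C=[drum,valve,jar,axle,ingot,joint,tile]
Tick 8: prefer B, take beam from B; A=[-] B=[mesh,shaft] C=[drum,valve,jar,axle,ingot,joint,tile,beam]
Tick 9: prefer A, take mesh from B; A=[-] B=[shaft] C=[drum,valve,jar,axle,ingot,joint,tile,beam,mesh]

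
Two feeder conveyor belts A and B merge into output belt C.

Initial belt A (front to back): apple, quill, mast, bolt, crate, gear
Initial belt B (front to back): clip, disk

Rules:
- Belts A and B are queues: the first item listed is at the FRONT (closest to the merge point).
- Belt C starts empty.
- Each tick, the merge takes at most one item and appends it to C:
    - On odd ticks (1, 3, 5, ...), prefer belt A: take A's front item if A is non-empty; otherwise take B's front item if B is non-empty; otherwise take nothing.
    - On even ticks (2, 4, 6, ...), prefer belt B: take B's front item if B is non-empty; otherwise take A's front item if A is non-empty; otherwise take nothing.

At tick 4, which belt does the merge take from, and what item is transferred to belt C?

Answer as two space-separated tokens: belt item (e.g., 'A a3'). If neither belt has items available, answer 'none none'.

Answer: B disk

Derivation:
Tick 1: prefer A, take apple from A; A=[quill,mast,bolt,crate,gear] B=[clip,disk] C=[apple]
Tick 2: prefer B, take clip from B; A=[quill,mast,bolt,crate,gear] B=[disk] C=[apple,clip]
Tick 3: prefer A, take quill from A; A=[mast,bolt,crate,gear] B=[disk] C=[apple,clip,quill]
Tick 4: prefer B, take disk from B; A=[mast,bolt,crate,gear] B=[-] C=[apple,clip,quill,disk]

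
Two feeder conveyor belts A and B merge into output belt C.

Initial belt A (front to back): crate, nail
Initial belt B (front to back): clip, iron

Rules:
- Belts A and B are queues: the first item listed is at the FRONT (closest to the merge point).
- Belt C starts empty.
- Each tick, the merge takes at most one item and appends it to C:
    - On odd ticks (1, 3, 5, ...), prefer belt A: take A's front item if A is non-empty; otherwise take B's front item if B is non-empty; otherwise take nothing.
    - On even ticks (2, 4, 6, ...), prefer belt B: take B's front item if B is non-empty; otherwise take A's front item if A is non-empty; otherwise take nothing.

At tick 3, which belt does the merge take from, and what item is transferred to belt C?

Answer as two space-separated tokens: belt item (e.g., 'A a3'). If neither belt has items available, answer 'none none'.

Answer: A nail

Derivation:
Tick 1: prefer A, take crate from A; A=[nail] B=[clip,iron] C=[crate]
Tick 2: prefer B, take clip from B; A=[nail] B=[iron] C=[crate,clip]
Tick 3: prefer A, take nail from A; A=[-] B=[iron] C=[crate,clip,nail]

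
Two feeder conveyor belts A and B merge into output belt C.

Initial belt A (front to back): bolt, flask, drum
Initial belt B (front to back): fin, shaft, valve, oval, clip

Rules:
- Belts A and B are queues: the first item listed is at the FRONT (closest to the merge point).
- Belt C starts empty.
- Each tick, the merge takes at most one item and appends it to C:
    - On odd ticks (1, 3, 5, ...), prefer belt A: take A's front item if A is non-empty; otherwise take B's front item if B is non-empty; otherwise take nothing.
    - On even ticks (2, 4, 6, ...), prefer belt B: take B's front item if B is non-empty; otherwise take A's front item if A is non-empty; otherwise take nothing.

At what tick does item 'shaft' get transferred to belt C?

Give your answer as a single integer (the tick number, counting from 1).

Tick 1: prefer A, take bolt from A; A=[flask,drum] B=[fin,shaft,valve,oval,clip] C=[bolt]
Tick 2: prefer B, take fin from B; A=[flask,drum] B=[shaft,valve,oval,clip] C=[bolt,fin]
Tick 3: prefer A, take flask from A; A=[drum] B=[shaft,valve,oval,clip] C=[bolt,fin,flask]
Tick 4: prefer B, take shaft from B; A=[drum] B=[valve,oval,clip] C=[bolt,fin,flask,shaft]

Answer: 4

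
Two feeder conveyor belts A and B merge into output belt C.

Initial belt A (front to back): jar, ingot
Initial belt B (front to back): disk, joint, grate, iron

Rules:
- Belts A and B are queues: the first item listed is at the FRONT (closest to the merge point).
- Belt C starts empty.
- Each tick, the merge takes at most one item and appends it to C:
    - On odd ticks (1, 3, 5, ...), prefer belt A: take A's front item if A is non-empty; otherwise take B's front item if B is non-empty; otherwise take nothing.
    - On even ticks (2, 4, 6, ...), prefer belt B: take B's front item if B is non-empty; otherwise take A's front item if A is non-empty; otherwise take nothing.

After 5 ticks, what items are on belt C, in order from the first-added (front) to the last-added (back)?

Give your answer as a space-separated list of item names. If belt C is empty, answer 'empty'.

Answer: jar disk ingot joint grate

Derivation:
Tick 1: prefer A, take jar from A; A=[ingot] B=[disk,joint,grate,iron] C=[jar]
Tick 2: prefer B, take disk from B; A=[ingot] B=[joint,grate,iron] C=[jar,disk]
Tick 3: prefer A, take ingot from A; A=[-] B=[joint,grate,iron] C=[jar,disk,ingot]
Tick 4: prefer B, take joint from B; A=[-] B=[grate,iron] C=[jar,disk,ingot,joint]
Tick 5: prefer A, take grate from B; A=[-] B=[iron] C=[jar,disk,ingot,joint,grate]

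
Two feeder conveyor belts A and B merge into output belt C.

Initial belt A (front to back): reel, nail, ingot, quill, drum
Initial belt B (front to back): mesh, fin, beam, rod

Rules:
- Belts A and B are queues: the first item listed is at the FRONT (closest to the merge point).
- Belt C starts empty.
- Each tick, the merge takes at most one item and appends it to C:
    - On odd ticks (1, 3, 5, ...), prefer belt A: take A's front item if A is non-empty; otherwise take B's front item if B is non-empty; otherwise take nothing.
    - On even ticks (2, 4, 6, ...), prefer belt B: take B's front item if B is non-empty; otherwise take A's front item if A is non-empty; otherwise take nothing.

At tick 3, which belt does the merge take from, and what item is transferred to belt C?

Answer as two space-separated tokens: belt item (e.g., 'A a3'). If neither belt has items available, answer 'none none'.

Tick 1: prefer A, take reel from A; A=[nail,ingot,quill,drum] B=[mesh,fin,beam,rod] C=[reel]
Tick 2: prefer B, take mesh from B; A=[nail,ingot,quill,drum] B=[fin,beam,rod] C=[reel,mesh]
Tick 3: prefer A, take nail from A; A=[ingot,quill,drum] B=[fin,beam,rod] C=[reel,mesh,nail]

Answer: A nail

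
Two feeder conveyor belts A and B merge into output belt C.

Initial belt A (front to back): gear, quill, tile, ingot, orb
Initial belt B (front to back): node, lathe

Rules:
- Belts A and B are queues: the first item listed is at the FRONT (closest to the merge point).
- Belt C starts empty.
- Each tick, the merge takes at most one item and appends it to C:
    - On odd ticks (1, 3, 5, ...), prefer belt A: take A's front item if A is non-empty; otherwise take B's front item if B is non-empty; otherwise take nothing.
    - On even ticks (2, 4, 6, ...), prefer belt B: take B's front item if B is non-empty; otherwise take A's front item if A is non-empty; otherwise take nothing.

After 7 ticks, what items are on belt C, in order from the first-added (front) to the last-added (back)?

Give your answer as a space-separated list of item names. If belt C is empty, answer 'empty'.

Tick 1: prefer A, take gear from A; A=[quill,tile,ingot,orb] B=[node,lathe] C=[gear]
Tick 2: prefer B, take node from B; A=[quill,tile,ingot,orb] B=[lathe] C=[gear,node]
Tick 3: prefer A, take quill from A; A=[tile,ingot,orb] B=[lathe] C=[gear,node,quill]
Tick 4: prefer B, take lathe from B; A=[tile,ingot,orb] B=[-] C=[gear,node,quill,lathe]
Tick 5: prefer A, take tile from A; A=[ingot,orb] B=[-] C=[gear,node,quill,lathe,tile]
Tick 6: prefer B, take ingot from A; A=[orb] B=[-] C=[gear,node,quill,lathe,tile,ingot]
Tick 7: prefer A, take orb from A; A=[-] B=[-] C=[gear,node,quill,lathe,tile,ingot,orb]

Answer: gear node quill lathe tile ingot orb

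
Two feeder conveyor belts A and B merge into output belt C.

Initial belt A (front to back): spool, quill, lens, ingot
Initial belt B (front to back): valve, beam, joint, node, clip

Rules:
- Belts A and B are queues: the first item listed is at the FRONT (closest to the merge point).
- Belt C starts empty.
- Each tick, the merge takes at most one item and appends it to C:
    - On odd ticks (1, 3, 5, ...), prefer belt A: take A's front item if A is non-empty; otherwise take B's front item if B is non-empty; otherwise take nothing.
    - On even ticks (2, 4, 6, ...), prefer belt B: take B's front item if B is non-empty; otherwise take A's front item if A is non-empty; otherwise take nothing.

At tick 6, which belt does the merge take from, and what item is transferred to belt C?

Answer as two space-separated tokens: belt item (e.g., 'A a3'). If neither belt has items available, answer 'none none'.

Tick 1: prefer A, take spool from A; A=[quill,lens,ingot] B=[valve,beam,joint,node,clip] C=[spool]
Tick 2: prefer B, take valve from B; A=[quill,lens,ingot] B=[beam,joint,node,clip] C=[spool,valve]
Tick 3: prefer A, take quill from A; A=[lens,ingot] B=[beam,joint,node,clip] C=[spool,valve,quill]
Tick 4: prefer B, take beam from B; A=[lens,ingot] B=[joint,node,clip] C=[spool,valve,quill,beam]
Tick 5: prefer A, take lens from A; A=[ingot] B=[joint,node,clip] C=[spool,valve,quill,beam,lens]
Tick 6: prefer B, take joint from B; A=[ingot] B=[node,clip] C=[spool,valve,quill,beam,lens,joint]

Answer: B joint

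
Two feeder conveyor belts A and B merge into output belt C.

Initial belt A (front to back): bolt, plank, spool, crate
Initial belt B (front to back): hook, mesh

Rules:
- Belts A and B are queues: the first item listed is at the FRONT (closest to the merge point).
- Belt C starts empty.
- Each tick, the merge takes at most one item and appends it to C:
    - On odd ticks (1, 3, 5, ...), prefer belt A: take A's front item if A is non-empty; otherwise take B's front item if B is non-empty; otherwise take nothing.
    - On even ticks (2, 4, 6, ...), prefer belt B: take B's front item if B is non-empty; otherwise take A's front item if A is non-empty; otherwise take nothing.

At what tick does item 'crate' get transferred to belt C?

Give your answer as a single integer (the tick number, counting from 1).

Tick 1: prefer A, take bolt from A; A=[plank,spool,crate] B=[hook,mesh] C=[bolt]
Tick 2: prefer B, take hook from B; A=[plank,spool,crate] B=[mesh] C=[bolt,hook]
Tick 3: prefer A, take plank from A; A=[spool,crate] B=[mesh] C=[bolt,hook,plank]
Tick 4: prefer B, take mesh from B; A=[spool,crate] B=[-] C=[bolt,hook,plank,mesh]
Tick 5: prefer A, take spool from A; A=[crate] B=[-] C=[bolt,hook,plank,mesh,spool]
Tick 6: prefer B, take crate from A; A=[-] B=[-] C=[bolt,hook,plank,mesh,spool,crate]

Answer: 6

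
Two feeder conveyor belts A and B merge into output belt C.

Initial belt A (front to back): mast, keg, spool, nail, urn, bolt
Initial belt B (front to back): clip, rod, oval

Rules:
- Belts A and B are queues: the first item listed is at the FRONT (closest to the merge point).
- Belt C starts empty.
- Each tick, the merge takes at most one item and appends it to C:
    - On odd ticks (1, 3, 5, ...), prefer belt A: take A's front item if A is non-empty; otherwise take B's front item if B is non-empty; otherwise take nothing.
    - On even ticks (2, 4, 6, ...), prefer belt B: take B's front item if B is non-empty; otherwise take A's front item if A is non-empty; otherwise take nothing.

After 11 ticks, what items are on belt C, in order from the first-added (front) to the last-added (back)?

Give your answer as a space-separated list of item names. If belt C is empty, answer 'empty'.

Tick 1: prefer A, take mast from A; A=[keg,spool,nail,urn,bolt] B=[clip,rod,oval] C=[mast]
Tick 2: prefer B, take clip from B; A=[keg,spool,nail,urn,bolt] B=[rod,oval] C=[mast,clip]
Tick 3: prefer A, take keg from A; A=[spool,nail,urn,bolt] B=[rod,oval] C=[mast,clip,keg]
Tick 4: prefer B, take rod from B; A=[spool,nail,urn,bolt] B=[oval] C=[mast,clip,keg,rod]
Tick 5: prefer A, take spool from A; A=[nail,urn,bolt] B=[oval] C=[mast,clip,keg,rod,spool]
Tick 6: prefer B, take oval from B; A=[nail,urn,bolt] B=[-] C=[mast,clip,keg,rod,spool,oval]
Tick 7: prefer A, take nail from A; A=[urn,bolt] B=[-] C=[mast,clip,keg,rod,spool,oval,nail]
Tick 8: prefer B, take urn from A; A=[bolt] B=[-] C=[mast,clip,keg,rod,spool,oval,nail,urn]
Tick 9: prefer A, take bolt from A; A=[-] B=[-] C=[mast,clip,keg,rod,spool,oval,nail,urn,bolt]
Tick 10: prefer B, both empty, nothing taken; A=[-] B=[-] C=[mast,clip,keg,rod,spool,oval,nail,urn,bolt]
Tick 11: prefer A, both empty, nothing taken; A=[-] B=[-] C=[mast,clip,keg,rod,spool,oval,nail,urn,bolt]

Answer: mast clip keg rod spool oval nail urn bolt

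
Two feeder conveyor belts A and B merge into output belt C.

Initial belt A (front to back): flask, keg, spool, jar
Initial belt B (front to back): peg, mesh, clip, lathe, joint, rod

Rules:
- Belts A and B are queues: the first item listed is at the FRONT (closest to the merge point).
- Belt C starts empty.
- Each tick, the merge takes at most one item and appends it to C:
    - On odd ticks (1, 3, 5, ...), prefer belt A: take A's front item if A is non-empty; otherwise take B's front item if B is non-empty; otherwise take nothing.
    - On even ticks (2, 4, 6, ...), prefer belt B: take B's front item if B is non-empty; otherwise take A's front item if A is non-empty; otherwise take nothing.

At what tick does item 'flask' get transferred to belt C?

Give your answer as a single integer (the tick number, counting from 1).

Answer: 1

Derivation:
Tick 1: prefer A, take flask from A; A=[keg,spool,jar] B=[peg,mesh,clip,lathe,joint,rod] C=[flask]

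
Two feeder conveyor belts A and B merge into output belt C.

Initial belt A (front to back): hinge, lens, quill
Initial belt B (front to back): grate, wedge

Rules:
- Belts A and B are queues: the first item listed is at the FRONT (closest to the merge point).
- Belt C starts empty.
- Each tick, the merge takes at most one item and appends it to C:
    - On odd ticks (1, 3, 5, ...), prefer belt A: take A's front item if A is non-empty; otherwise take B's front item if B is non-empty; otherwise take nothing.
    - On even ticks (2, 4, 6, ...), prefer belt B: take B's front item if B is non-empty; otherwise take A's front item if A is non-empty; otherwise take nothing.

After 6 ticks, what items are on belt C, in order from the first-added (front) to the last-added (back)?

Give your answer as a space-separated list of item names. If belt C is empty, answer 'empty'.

Answer: hinge grate lens wedge quill

Derivation:
Tick 1: prefer A, take hinge from A; A=[lens,quill] B=[grate,wedge] C=[hinge]
Tick 2: prefer B, take grate from B; A=[lens,quill] B=[wedge] C=[hinge,grate]
Tick 3: prefer A, take lens from A; A=[quill] B=[wedge] C=[hinge,grate,lens]
Tick 4: prefer B, take wedge from B; A=[quill] B=[-] C=[hinge,grate,lens,wedge]
Tick 5: prefer A, take quill from A; A=[-] B=[-] C=[hinge,grate,lens,wedge,quill]
Tick 6: prefer B, both empty, nothing taken; A=[-] B=[-] C=[hinge,grate,lens,wedge,quill]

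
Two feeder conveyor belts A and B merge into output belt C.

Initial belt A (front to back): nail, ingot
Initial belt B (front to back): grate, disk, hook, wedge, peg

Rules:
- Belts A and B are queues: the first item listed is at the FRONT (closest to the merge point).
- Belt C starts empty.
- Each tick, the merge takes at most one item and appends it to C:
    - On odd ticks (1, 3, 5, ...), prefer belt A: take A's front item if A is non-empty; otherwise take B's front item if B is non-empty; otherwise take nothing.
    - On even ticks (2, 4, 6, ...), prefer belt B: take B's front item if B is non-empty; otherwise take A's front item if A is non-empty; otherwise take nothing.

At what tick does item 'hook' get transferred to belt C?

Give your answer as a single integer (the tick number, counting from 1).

Tick 1: prefer A, take nail from A; A=[ingot] B=[grate,disk,hook,wedge,peg] C=[nail]
Tick 2: prefer B, take grate from B; A=[ingot] B=[disk,hook,wedge,peg] C=[nail,grate]
Tick 3: prefer A, take ingot from A; A=[-] B=[disk,hook,wedge,peg] C=[nail,grate,ingot]
Tick 4: prefer B, take disk from B; A=[-] B=[hook,wedge,peg] C=[nail,grate,ingot,disk]
Tick 5: prefer A, take hook from B; A=[-] B=[wedge,peg] C=[nail,grate,ingot,disk,hook]

Answer: 5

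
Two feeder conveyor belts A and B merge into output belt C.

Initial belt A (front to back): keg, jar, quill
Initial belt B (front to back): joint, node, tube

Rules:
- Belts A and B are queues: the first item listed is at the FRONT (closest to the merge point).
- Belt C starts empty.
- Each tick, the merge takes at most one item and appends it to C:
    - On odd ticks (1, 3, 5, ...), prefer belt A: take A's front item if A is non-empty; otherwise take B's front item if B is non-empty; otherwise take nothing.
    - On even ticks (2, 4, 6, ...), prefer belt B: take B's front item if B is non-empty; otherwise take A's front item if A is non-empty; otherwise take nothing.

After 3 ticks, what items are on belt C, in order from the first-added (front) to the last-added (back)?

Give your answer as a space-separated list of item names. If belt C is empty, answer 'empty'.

Answer: keg joint jar

Derivation:
Tick 1: prefer A, take keg from A; A=[jar,quill] B=[joint,node,tube] C=[keg]
Tick 2: prefer B, take joint from B; A=[jar,quill] B=[node,tube] C=[keg,joint]
Tick 3: prefer A, take jar from A; A=[quill] B=[node,tube] C=[keg,joint,jar]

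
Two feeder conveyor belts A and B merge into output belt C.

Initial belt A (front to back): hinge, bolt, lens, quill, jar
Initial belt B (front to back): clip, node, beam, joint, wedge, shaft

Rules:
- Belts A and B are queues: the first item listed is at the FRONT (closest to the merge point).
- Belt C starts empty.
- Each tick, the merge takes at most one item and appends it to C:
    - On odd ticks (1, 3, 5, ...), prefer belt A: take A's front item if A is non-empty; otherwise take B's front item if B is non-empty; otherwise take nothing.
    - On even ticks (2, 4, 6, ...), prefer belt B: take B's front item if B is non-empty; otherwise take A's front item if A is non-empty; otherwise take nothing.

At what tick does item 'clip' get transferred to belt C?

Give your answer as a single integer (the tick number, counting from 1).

Tick 1: prefer A, take hinge from A; A=[bolt,lens,quill,jar] B=[clip,node,beam,joint,wedge,shaft] C=[hinge]
Tick 2: prefer B, take clip from B; A=[bolt,lens,quill,jar] B=[node,beam,joint,wedge,shaft] C=[hinge,clip]

Answer: 2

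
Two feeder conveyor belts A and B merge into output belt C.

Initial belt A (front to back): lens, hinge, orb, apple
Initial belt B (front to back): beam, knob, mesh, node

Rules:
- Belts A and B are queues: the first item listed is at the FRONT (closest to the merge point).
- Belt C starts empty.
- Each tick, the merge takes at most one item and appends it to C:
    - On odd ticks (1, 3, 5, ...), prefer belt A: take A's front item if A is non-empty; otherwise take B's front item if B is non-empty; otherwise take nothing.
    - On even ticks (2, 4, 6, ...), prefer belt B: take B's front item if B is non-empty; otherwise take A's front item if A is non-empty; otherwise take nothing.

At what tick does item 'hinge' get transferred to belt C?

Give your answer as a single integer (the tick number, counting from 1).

Tick 1: prefer A, take lens from A; A=[hinge,orb,apple] B=[beam,knob,mesh,node] C=[lens]
Tick 2: prefer B, take beam from B; A=[hinge,orb,apple] B=[knob,mesh,node] C=[lens,beam]
Tick 3: prefer A, take hinge from A; A=[orb,apple] B=[knob,mesh,node] C=[lens,beam,hinge]

Answer: 3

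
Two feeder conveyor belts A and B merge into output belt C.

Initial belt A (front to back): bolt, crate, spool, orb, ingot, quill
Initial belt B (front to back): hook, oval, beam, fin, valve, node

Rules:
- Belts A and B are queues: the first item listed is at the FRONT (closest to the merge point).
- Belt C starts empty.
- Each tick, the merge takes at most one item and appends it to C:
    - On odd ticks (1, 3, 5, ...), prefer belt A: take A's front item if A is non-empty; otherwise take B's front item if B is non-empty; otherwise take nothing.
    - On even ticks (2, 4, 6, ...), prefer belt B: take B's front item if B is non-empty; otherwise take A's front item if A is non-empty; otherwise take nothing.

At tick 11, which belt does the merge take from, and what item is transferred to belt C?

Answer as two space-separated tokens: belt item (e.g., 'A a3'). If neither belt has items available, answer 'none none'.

Answer: A quill

Derivation:
Tick 1: prefer A, take bolt from A; A=[crate,spool,orb,ingot,quill] B=[hook,oval,beam,fin,valve,node] C=[bolt]
Tick 2: prefer B, take hook from B; A=[crate,spool,orb,ingot,quill] B=[oval,beam,fin,valve,node] C=[bolt,hook]
Tick 3: prefer A, take crate from A; A=[spool,orb,ingot,quill] B=[oval,beam,fin,valve,node] C=[bolt,hook,crate]
Tick 4: prefer B, take oval from B; A=[spool,orb,ingot,quill] B=[beam,fin,valve,node] C=[bolt,hook,crate,oval]
Tick 5: prefer A, take spool from A; A=[orb,ingot,quill] B=[beam,fin,valve,node] C=[bolt,hook,crate,oval,spool]
Tick 6: prefer B, take beam from B; A=[orb,ingot,quill] B=[fin,valve,node] C=[bolt,hook,crate,oval,spool,beam]
Tick 7: prefer A, take orb from A; A=[ingot,quill] B=[fin,valve,node] C=[bolt,hook,crate,oval,spool,beam,orb]
Tick 8: prefer B, take fin from B; A=[ingot,quill] B=[valve,node] C=[bolt,hook,crate,oval,spool,beam,orb,fin]
Tick 9: prefer A, take ingot from A; A=[quill] B=[valve,node] C=[bolt,hook,crate,oval,spool,beam,orb,fin,ingot]
Tick 10: prefer B, take valve from B; A=[quill] B=[node] C=[bolt,hook,crate,oval,spool,beam,orb,fin,ingot,valve]
Tick 11: prefer A, take quill from A; A=[-] B=[node] C=[bolt,hook,crate,oval,spool,beam,orb,fin,ingot,valve,quill]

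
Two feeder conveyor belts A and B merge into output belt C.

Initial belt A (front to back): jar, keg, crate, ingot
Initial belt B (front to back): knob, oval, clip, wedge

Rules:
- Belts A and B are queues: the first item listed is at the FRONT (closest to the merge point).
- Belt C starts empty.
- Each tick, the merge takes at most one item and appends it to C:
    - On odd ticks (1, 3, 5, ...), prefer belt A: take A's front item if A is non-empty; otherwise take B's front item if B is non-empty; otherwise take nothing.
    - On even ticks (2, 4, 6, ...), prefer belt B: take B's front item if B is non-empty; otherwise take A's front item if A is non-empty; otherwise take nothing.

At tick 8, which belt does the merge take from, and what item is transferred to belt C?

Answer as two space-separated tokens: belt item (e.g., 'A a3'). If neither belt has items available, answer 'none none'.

Answer: B wedge

Derivation:
Tick 1: prefer A, take jar from A; A=[keg,crate,ingot] B=[knob,oval,clip,wedge] C=[jar]
Tick 2: prefer B, take knob from B; A=[keg,crate,ingot] B=[oval,clip,wedge] C=[jar,knob]
Tick 3: prefer A, take keg from A; A=[crate,ingot] B=[oval,clip,wedge] C=[jar,knob,keg]
Tick 4: prefer B, take oval from B; A=[crate,ingot] B=[clip,wedge] C=[jar,knob,keg,oval]
Tick 5: prefer A, take crate from A; A=[ingot] B=[clip,wedge] C=[jar,knob,keg,oval,crate]
Tick 6: prefer B, take clip from B; A=[ingot] B=[wedge] C=[jar,knob,keg,oval,crate,clip]
Tick 7: prefer A, take ingot from A; A=[-] B=[wedge] C=[jar,knob,keg,oval,crate,clip,ingot]
Tick 8: prefer B, take wedge from B; A=[-] B=[-] C=[jar,knob,keg,oval,crate,clip,ingot,wedge]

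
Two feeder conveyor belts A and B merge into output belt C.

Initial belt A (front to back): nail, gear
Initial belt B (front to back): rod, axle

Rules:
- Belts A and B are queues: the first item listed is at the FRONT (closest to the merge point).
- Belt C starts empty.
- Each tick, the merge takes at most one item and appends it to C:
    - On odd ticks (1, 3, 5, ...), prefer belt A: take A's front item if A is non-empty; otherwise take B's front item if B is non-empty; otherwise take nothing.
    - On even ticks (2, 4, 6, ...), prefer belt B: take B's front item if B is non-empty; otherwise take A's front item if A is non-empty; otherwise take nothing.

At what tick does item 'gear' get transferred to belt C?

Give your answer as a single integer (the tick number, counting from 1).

Tick 1: prefer A, take nail from A; A=[gear] B=[rod,axle] C=[nail]
Tick 2: prefer B, take rod from B; A=[gear] B=[axle] C=[nail,rod]
Tick 3: prefer A, take gear from A; A=[-] B=[axle] C=[nail,rod,gear]

Answer: 3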